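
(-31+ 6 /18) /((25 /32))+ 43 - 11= -544 /75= -7.25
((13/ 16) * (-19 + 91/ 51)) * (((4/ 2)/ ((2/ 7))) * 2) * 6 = -39949/ 34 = -1174.97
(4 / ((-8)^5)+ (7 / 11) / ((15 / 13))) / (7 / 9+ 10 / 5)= 2235921 / 11264000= 0.20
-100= -100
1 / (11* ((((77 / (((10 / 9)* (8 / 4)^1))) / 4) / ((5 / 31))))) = 400 / 236313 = 0.00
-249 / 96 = -83 / 32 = -2.59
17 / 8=2.12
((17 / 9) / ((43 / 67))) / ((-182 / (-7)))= 0.11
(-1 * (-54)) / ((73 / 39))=2106 / 73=28.85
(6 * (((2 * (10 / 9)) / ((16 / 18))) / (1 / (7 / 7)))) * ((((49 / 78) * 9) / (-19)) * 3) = -6615 / 494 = -13.39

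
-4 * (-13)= 52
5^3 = 125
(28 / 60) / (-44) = -7 / 660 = -0.01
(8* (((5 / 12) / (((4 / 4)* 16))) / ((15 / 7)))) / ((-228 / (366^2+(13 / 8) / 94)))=-705144475 / 12344832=-57.12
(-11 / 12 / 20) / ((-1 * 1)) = 11 / 240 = 0.05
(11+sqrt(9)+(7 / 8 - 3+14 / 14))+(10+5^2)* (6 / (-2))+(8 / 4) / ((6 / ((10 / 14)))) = -15437 / 168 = -91.89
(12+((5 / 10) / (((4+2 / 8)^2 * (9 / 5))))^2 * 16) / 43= 81208012 / 290903643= 0.28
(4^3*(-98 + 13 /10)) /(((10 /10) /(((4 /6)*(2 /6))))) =-61888 /45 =-1375.29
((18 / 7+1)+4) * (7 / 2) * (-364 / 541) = -9646 / 541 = -17.83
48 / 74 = 0.65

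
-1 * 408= -408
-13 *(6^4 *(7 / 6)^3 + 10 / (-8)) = -106951 / 4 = -26737.75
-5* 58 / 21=-290 / 21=-13.81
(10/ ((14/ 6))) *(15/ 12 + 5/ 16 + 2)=855/ 56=15.27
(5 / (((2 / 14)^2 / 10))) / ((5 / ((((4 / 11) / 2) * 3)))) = 267.27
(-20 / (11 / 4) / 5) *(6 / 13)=-96 / 143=-0.67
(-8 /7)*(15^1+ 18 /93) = -3768 /217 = -17.36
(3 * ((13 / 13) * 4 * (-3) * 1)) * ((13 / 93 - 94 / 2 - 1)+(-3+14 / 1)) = 41136 / 31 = 1326.97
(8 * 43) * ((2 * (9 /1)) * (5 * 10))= 309600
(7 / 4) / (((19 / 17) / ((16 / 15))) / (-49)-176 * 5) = -0.00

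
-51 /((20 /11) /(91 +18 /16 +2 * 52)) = -5501.31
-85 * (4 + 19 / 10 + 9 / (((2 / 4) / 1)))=-4063 / 2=-2031.50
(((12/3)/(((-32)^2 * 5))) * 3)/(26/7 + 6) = 0.00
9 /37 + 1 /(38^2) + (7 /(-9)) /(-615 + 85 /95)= 171965915 /701322642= 0.25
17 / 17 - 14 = -13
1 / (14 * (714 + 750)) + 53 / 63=51731 / 61488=0.84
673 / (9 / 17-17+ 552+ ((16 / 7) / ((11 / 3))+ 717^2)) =880957 / 673644325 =0.00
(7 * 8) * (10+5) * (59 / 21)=2360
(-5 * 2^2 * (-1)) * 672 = 13440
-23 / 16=-1.44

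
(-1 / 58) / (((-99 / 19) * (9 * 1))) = 19 / 51678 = 0.00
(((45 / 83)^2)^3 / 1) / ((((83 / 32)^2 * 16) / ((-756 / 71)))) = -401769396000000 / 159912748481871911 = -0.00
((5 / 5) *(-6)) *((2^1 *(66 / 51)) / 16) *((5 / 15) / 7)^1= -11 / 238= -0.05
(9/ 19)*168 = 1512/ 19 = 79.58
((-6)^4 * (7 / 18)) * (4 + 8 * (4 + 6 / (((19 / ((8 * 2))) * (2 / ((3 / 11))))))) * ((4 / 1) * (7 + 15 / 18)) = 137011392 / 209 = 655556.90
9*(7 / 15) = 21 / 5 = 4.20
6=6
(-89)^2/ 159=7921/ 159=49.82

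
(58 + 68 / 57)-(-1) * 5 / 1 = 3659 / 57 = 64.19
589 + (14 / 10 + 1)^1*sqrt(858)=12*sqrt(858) / 5 + 589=659.30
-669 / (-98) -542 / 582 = 168121 / 28518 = 5.90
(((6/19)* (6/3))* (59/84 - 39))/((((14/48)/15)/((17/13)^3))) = -5689843560/2045407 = -2781.77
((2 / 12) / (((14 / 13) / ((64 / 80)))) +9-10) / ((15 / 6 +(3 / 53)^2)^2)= -2903697008 / 20765636745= -0.14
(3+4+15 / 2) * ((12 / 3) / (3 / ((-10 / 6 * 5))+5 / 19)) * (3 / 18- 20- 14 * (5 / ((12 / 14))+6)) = 5110525 / 46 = 111098.37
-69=-69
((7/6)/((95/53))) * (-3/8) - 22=-33811/1520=-22.24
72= 72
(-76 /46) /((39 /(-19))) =0.80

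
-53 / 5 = -10.60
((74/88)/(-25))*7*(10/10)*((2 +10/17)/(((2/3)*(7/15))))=-333/170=-1.96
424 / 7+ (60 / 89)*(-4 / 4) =37316 / 623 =59.90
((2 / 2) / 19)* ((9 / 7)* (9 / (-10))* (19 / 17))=-81 / 1190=-0.07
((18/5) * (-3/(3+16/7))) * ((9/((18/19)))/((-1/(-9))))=-32319/185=-174.70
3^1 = 3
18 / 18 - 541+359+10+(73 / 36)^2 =-216287 / 1296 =-166.89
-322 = -322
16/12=4/3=1.33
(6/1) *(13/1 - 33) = -120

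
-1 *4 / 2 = -2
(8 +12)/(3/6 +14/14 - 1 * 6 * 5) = -40/57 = -0.70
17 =17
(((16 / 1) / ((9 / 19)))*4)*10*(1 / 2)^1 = 6080 / 9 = 675.56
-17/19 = -0.89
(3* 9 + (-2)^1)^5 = 9765625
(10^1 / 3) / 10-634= -1901 / 3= -633.67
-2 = -2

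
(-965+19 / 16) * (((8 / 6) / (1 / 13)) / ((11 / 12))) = -200473 / 11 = -18224.82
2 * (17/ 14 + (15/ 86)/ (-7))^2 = 256328/ 90601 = 2.83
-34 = -34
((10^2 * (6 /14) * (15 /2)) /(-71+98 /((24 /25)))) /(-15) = -1800 /2611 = -0.69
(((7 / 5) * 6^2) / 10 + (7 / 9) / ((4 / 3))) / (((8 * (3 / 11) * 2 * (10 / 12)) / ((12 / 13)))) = 1.43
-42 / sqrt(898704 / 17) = -7 * sqrt(17) / 158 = -0.18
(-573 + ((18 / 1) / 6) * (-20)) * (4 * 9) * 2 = -45576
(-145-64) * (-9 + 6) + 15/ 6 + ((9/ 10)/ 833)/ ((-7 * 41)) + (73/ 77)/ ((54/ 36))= 630.13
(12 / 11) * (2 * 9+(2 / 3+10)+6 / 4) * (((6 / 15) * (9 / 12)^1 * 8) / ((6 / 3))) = 2172 / 55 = 39.49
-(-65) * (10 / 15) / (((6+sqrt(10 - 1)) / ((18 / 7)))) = 260 / 21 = 12.38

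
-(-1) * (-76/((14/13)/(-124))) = 61256/7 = 8750.86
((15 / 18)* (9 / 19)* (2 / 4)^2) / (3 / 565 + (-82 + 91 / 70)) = -565 / 462004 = -0.00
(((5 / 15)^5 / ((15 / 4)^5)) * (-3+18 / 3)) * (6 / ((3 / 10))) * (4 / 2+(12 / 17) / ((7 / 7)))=188416 / 209131875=0.00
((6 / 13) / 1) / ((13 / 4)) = 24 / 169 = 0.14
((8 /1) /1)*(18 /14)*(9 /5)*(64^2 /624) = 55296 /455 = 121.53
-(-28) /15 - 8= -92 /15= -6.13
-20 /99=-0.20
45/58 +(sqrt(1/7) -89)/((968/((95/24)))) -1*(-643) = 95*sqrt(7)/162624 +433484629/673728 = 643.41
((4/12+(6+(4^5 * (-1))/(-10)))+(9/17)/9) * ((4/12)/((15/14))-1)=-860002/11475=-74.95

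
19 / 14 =1.36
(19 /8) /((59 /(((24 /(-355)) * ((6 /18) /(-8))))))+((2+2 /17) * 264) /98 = 796260947 /139577480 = 5.70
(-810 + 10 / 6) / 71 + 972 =960.62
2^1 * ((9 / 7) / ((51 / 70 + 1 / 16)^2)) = 806400 / 196249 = 4.11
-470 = -470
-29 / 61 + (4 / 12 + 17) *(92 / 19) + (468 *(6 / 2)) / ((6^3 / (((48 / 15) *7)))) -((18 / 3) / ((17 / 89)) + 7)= 190.64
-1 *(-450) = 450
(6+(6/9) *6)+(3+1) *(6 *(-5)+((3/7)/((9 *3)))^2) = -436586/3969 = -110.00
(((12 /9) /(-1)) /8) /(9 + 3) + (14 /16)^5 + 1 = 442079 /294912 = 1.50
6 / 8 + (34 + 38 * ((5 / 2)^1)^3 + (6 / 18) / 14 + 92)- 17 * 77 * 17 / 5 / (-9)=382736 / 315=1215.03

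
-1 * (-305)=305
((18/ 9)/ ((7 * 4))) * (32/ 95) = 16/ 665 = 0.02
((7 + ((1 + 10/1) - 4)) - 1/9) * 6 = 250/3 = 83.33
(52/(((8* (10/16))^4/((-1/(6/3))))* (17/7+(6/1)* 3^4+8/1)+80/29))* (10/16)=-2639/50387276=-0.00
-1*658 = -658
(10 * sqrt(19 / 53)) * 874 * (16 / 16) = 8740 * sqrt(1007) / 53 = 5232.99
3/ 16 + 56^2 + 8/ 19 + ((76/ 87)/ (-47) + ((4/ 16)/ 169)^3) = 75278082508863263/ 23999975553216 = 3136.59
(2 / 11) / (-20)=-1 / 110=-0.01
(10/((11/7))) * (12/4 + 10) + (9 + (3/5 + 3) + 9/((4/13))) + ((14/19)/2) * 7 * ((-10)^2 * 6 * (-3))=-18883267/4180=-4517.53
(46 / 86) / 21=23 / 903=0.03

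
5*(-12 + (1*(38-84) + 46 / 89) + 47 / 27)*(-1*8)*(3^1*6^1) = 10715920 / 267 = 40134.53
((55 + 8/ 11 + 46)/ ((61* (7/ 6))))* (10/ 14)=33570/ 32879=1.02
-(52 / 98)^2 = -676 / 2401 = -0.28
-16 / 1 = -16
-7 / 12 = -0.58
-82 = -82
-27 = -27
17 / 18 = 0.94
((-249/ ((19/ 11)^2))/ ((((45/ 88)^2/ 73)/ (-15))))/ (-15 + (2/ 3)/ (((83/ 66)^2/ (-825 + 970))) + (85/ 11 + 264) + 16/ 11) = 1094.53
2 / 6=1 / 3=0.33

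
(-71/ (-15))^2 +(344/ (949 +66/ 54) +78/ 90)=5684359/ 240525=23.63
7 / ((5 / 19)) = 133 / 5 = 26.60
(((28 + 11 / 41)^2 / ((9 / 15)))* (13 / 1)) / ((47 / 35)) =12893.22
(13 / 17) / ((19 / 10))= 130 / 323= 0.40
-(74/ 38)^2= -3.79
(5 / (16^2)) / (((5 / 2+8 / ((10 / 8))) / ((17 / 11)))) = 425 / 125312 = 0.00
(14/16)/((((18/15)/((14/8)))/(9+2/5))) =2303/192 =11.99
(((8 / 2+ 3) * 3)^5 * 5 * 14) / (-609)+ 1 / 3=-40840981 / 87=-469436.56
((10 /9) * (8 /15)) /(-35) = -16 /945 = -0.02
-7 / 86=-0.08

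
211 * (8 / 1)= 1688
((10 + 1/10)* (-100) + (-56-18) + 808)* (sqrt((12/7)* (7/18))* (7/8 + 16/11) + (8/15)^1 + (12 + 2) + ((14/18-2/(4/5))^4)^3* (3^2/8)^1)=-92299843112415325171/428456067194880-4715* sqrt(6)/22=-215949.26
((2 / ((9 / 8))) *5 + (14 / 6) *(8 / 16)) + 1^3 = 199 / 18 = 11.06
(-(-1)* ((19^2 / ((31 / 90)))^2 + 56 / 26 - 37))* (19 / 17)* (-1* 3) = -782174860119 / 212381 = -3682885.29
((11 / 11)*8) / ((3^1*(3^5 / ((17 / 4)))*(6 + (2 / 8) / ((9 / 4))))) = 34 / 4455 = 0.01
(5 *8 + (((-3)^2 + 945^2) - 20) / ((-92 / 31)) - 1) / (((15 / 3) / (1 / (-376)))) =13839923 / 86480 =160.04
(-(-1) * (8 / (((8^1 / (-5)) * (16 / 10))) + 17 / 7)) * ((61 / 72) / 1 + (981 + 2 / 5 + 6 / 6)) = -657371 / 960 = -684.76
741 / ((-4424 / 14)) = -741 / 316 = -2.34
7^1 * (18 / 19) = 126 / 19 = 6.63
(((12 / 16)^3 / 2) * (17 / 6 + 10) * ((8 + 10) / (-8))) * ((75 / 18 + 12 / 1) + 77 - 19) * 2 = -925155 / 1024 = -903.47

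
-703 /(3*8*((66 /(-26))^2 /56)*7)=-118807 /3267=-36.37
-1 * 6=-6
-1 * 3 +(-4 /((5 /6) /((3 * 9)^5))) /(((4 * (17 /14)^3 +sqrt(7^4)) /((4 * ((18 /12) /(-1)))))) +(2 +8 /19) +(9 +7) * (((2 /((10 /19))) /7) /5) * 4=942600031306853 /128102275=7358183.38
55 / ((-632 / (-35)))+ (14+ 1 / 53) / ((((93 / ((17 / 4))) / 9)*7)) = 28126519 / 7268632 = 3.87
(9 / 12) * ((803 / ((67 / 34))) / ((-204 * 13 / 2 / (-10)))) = 4015 / 1742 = 2.30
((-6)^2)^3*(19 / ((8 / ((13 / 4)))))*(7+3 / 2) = 3061071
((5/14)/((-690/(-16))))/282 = 0.00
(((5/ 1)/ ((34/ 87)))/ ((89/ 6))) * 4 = 5220/ 1513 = 3.45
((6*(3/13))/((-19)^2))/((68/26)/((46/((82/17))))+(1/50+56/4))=6900/25715113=0.00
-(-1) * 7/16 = 7/16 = 0.44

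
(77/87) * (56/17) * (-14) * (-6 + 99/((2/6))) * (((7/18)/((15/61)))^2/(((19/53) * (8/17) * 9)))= -3536634336697/180755550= -19565.84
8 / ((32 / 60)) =15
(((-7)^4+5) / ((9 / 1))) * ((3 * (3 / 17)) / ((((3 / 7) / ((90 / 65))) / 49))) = 22405.19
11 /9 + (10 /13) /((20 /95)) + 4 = 2077 /234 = 8.88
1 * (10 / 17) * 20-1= 183 / 17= 10.76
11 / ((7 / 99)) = 1089 / 7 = 155.57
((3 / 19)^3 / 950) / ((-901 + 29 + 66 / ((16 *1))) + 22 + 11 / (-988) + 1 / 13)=-0.00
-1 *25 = -25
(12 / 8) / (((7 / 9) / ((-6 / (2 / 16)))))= -648 / 7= -92.57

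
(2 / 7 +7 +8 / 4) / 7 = 65 / 49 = 1.33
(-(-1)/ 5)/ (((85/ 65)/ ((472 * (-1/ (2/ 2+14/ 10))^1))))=-1534/ 51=-30.08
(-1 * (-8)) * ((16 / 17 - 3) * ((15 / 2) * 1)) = -2100 / 17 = -123.53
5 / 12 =0.42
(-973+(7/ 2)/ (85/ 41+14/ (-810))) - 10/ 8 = -33200829/ 34138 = -972.55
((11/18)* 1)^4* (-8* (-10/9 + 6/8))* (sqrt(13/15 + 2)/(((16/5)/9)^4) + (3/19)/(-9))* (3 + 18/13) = -14641/472392 + 34772375* sqrt(645)/4718592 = 187.12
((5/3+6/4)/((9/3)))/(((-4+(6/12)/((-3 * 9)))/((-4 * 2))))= 456/217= 2.10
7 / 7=1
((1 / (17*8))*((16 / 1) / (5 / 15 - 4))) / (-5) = 6 / 935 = 0.01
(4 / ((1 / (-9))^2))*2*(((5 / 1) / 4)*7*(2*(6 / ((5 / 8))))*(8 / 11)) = 870912 / 11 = 79173.82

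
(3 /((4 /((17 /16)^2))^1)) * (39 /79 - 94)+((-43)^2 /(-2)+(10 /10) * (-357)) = -110072753 /80896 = -1360.67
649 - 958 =-309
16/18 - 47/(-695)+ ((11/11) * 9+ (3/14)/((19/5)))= 16659773/1663830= 10.01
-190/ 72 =-95/ 36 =-2.64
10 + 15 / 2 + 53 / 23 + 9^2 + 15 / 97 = 450479 / 4462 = 100.96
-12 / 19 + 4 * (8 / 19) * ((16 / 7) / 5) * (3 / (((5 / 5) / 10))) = 22.47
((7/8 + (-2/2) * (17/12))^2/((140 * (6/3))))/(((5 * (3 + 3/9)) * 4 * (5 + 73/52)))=2197/895104000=0.00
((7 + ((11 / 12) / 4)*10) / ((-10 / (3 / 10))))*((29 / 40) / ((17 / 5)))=-6467 / 108800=-0.06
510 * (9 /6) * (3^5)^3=10976913855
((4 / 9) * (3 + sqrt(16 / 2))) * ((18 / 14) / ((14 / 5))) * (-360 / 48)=-225 / 49- 150 * sqrt(2) / 49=-8.92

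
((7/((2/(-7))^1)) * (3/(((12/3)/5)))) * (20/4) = -3675/8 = -459.38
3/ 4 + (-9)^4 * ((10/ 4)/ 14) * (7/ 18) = 3651/ 8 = 456.38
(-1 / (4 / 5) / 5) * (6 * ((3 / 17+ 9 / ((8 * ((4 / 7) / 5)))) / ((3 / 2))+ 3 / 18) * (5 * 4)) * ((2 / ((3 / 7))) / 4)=-195545 / 816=-239.64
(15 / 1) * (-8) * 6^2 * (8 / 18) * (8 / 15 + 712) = -1368064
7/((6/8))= 28/3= 9.33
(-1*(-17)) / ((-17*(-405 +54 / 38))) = 19 / 7668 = 0.00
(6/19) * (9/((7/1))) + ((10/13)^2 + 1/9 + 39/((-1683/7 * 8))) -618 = -186696109669/302630328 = -616.91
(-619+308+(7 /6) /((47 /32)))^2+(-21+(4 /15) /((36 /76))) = 28690407184 /298215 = 96207.12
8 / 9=0.89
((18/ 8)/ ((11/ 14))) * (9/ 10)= 567/ 220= 2.58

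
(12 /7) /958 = 6 /3353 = 0.00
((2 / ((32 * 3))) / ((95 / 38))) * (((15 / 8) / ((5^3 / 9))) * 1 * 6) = 27 / 4000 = 0.01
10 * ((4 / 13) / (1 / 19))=760 / 13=58.46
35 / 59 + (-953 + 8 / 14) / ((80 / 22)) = -4317083 / 16520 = -261.32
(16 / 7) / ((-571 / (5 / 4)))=-0.01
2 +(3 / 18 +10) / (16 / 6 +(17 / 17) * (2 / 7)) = 5.44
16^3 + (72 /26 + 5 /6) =319769 /78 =4099.60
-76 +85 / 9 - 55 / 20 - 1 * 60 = -4655 / 36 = -129.31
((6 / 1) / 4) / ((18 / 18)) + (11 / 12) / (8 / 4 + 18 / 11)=841 / 480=1.75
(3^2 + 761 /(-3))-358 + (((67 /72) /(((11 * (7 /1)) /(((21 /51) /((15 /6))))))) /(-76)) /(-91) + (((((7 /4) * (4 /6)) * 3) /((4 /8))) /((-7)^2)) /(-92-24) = -4068601480717 /6750984240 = -602.67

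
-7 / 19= -0.37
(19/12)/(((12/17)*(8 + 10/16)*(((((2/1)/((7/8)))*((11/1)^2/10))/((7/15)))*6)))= 15827/21640608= 0.00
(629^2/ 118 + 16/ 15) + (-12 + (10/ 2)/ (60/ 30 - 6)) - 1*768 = 9107381/ 3540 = 2572.71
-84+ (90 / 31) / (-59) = -153726 / 1829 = -84.05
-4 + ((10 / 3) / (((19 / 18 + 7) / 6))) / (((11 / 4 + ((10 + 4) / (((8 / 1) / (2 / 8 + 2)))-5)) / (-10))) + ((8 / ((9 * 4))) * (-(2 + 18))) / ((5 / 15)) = -2788 / 87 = -32.05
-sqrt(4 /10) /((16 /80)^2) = -5 * sqrt(10) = -15.81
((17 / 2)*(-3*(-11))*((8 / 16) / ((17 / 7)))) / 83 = 231 / 332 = 0.70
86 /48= 43 /24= 1.79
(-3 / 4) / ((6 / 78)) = -39 / 4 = -9.75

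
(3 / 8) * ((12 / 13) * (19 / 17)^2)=3249 / 7514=0.43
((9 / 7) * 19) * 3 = 513 / 7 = 73.29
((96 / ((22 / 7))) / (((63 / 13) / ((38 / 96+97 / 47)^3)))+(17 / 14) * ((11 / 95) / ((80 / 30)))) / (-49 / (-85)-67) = -25124773738219241 / 17782947974905344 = -1.41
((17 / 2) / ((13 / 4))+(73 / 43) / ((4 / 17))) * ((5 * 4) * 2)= 219810 / 559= 393.22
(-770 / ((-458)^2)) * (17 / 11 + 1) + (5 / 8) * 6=3.74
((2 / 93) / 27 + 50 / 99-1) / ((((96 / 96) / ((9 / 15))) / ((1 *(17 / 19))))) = -0.27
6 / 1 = 6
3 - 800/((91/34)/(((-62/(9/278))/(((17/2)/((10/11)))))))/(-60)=-27496519/27027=-1017.37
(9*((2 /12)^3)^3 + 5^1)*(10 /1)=27993605 /559872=50.00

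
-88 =-88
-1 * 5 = -5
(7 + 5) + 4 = 16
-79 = -79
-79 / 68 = -1.16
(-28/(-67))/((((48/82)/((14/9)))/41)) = 82369/1809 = 45.53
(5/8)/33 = 5/264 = 0.02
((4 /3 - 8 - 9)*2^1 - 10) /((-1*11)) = 124 /33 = 3.76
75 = 75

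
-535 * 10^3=-535000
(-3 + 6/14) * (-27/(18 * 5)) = 27/35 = 0.77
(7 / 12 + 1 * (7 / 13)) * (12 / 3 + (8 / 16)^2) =2975 / 624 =4.77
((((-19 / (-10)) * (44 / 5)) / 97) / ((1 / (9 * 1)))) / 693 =38 / 16975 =0.00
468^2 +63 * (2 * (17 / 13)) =2849454 / 13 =219188.77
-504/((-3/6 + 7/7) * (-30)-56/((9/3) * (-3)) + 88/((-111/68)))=167832/20875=8.04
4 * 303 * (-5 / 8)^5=-946875 / 8192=-115.59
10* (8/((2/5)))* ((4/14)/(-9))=-400/63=-6.35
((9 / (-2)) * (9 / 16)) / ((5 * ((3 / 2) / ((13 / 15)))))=-117 / 400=-0.29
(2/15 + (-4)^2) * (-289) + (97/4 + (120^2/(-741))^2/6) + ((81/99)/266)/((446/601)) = -143791726911299/31427566170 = -4575.34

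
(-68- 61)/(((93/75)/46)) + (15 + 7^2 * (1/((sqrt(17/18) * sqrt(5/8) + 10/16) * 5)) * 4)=-17444247/3565 + 9408 * sqrt(85)/575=-4742.35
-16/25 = -0.64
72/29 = 2.48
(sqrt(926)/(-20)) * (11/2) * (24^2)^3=-262766592 * sqrt(926)/5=-1599210517.88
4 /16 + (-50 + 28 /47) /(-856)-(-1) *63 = 63.31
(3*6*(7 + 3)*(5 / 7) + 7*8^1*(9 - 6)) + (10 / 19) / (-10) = 39437 / 133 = 296.52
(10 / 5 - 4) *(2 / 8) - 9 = -19 / 2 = -9.50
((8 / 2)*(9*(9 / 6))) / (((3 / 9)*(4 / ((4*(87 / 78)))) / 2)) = 4698 / 13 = 361.38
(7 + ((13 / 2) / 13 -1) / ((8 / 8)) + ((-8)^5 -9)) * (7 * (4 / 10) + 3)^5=-1344321216609 / 6250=-215091394.66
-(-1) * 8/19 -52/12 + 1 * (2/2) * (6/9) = -185/57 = -3.25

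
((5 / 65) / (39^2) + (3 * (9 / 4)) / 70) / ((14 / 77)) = 5875661 / 11072880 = 0.53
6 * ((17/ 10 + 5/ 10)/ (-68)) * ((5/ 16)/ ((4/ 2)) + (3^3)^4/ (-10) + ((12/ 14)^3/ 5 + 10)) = 96227469393/ 9329600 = 10314.21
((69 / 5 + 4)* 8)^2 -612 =491644 / 25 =19665.76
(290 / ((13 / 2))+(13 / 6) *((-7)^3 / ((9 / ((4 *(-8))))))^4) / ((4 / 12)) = 14378702971097.50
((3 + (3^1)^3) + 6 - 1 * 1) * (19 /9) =665 /9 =73.89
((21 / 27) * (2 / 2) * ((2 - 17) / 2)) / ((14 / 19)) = -95 / 12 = -7.92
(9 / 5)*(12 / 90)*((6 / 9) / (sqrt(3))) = 4*sqrt(3) / 75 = 0.09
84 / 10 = 42 / 5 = 8.40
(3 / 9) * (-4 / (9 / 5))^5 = -3200000 / 177147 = -18.06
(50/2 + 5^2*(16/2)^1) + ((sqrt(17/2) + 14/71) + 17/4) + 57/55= sqrt(34)/2 + 3600153/15620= 233.40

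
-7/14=-1/2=-0.50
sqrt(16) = 4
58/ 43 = 1.35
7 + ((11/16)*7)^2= 7721/256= 30.16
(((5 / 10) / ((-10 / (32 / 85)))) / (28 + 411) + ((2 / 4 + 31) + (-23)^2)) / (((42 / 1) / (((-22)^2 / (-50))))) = -8435739213 / 65301250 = -129.18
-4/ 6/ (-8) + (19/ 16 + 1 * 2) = 157/ 48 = 3.27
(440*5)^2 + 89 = 4840089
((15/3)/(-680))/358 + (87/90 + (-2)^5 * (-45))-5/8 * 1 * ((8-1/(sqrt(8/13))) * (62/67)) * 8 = 155 * sqrt(26)/134 + 68697379387/48931440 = 1409.85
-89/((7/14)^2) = -356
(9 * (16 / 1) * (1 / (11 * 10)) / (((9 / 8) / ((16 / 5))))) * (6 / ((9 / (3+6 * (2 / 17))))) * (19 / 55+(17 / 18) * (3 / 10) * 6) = 193536 / 10285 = 18.82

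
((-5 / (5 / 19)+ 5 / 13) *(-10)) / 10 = 242 / 13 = 18.62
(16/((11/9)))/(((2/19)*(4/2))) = 684/11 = 62.18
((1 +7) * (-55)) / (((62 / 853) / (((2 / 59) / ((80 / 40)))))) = -187660 / 1829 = -102.60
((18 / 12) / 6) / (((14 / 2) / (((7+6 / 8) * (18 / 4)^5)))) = 1830519 / 3584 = 510.75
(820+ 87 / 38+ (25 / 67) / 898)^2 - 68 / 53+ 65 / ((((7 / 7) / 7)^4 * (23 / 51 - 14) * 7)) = 8070385723319611815195 / 11964743875740767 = 674513.87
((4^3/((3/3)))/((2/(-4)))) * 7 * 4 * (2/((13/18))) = -9924.92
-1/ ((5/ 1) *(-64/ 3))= 3/ 320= 0.01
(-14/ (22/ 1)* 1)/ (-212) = 7/ 2332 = 0.00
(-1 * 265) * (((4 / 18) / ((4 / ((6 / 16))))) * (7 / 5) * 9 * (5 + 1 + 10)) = -1113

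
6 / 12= 1 / 2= 0.50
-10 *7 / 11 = -70 / 11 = -6.36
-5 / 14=-0.36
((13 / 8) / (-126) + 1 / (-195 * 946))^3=-63929465927623477 / 29764945279370036736000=-0.00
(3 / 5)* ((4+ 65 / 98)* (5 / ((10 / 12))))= 4113 / 245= 16.79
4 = 4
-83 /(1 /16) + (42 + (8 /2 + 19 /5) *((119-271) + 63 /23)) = -281777 /115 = -2450.23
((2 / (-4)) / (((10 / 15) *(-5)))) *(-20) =-3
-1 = -1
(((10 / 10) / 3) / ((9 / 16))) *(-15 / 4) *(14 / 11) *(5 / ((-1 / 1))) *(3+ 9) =5600 / 33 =169.70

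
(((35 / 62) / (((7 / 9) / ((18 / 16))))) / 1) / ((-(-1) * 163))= 0.01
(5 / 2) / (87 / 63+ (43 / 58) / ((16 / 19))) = 48720 / 44069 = 1.11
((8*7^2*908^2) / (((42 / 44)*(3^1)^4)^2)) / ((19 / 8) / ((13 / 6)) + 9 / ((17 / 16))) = 2822014953472 / 499377393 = 5651.07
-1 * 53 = -53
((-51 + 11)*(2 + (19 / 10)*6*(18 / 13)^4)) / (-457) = 3.84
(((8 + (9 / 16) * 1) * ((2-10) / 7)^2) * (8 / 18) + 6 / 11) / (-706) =-13379 / 1712403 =-0.01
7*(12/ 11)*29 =2436/ 11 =221.45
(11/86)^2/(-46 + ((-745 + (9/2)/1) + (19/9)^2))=-9801/468503318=-0.00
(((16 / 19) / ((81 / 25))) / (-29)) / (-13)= 400 / 580203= 0.00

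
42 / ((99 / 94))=1316 / 33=39.88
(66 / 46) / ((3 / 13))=143 / 23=6.22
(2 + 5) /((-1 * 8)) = -7 /8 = -0.88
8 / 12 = 2 / 3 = 0.67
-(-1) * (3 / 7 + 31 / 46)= 355 / 322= 1.10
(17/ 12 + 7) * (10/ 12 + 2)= 1717/ 72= 23.85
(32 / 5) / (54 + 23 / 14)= 448 / 3895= 0.12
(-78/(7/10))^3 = -474552000/343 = -1383533.53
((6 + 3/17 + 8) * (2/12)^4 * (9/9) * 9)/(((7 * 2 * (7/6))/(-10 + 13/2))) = -241/11424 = -0.02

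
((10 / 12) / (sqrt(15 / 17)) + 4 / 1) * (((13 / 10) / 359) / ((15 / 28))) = 91 * sqrt(255) / 242325 + 728 / 26925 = 0.03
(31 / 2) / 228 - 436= -198785 / 456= -435.93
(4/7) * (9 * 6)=216/7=30.86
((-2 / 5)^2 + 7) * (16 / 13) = 2864 / 325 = 8.81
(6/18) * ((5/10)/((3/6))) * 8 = 8/3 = 2.67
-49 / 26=-1.88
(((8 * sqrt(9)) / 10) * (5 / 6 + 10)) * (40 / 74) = 520 / 37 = 14.05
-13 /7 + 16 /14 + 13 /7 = 8 /7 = 1.14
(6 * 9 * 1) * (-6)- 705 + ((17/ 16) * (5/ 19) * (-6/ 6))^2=-95088839/ 92416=-1028.92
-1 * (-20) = 20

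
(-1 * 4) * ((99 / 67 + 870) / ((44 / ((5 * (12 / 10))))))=-350334 / 737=-475.35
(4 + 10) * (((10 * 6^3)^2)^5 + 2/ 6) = 92851046282708010317905920000000014/ 3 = 30950348760902670105968640000000000.00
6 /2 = 3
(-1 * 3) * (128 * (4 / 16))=-96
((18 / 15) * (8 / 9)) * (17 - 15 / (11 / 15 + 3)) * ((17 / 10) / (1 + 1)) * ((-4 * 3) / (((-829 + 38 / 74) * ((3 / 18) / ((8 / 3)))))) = 7316528 / 2682225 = 2.73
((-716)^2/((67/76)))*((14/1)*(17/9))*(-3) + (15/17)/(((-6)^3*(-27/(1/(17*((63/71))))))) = -109403191664275223/2371425336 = -46133938.95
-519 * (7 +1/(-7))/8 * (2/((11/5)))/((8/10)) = -38925/77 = -505.52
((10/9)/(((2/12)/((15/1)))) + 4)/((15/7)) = 728/15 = 48.53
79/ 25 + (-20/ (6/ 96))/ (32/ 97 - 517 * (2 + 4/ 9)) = 9412021/ 2757475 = 3.41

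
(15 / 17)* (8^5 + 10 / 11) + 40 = 5414350 / 187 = 28953.74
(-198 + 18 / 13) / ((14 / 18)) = -23004 / 91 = -252.79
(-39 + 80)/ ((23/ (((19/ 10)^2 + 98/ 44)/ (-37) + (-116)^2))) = 22453763939/ 936100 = 23986.50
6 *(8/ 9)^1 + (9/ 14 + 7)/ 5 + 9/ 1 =3331/ 210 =15.86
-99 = -99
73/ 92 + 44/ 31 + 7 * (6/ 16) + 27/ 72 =14867/ 2852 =5.21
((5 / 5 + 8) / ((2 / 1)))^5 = 1845.28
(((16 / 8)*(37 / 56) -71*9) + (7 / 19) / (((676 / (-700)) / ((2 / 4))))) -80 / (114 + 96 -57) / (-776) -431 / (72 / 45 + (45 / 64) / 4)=-2670724714267315 / 3032919879444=-880.58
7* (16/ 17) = 112/ 17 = 6.59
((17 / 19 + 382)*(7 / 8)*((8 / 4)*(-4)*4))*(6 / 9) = -7147.37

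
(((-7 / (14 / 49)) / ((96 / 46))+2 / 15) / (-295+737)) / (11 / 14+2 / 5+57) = -12999 / 28804256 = -0.00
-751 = -751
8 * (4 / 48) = 2 / 3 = 0.67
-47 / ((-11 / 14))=658 / 11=59.82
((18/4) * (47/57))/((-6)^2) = 47/456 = 0.10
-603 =-603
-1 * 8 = -8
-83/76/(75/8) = -166/1425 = -0.12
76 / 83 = 0.92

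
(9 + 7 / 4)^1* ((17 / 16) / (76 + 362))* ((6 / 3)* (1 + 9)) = 3655 / 7008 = 0.52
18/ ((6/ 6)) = 18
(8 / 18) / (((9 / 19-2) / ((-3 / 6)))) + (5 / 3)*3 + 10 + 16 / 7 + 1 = 33674 / 1827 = 18.43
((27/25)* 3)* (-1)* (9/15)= -243/125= -1.94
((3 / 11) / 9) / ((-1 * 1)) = -1 / 33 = -0.03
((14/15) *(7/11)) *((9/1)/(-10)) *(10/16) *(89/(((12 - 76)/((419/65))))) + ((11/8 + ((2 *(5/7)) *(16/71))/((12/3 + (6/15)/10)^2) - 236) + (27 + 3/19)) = -36048834783003589/176318849907200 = -204.45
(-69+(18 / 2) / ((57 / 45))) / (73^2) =-1176 / 101251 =-0.01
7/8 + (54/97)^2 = 89191/75272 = 1.18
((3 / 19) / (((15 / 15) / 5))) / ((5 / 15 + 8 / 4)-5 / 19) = 45 / 118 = 0.38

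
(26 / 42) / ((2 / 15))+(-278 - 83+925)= 568.64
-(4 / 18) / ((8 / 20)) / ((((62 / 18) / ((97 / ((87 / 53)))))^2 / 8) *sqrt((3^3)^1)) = -1057195240 *sqrt(3) / 7273809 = -251.74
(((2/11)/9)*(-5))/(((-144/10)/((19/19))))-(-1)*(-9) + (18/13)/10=-2051239/231660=-8.85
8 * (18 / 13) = 144 / 13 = 11.08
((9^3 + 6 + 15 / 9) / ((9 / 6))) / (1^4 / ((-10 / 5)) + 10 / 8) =17680 / 27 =654.81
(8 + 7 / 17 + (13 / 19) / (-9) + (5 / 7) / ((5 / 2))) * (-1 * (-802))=140701276 / 20349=6914.41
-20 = -20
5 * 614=3070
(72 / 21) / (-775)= -24 / 5425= -0.00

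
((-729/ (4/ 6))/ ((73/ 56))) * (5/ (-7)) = 43740/ 73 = 599.18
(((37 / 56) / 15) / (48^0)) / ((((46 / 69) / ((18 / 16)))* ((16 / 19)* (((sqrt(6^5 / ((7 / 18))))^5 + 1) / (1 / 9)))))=-1687903 / 550102655919495229128998512640 + 10167979873968* sqrt(21) / 268604812460691029848143805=0.00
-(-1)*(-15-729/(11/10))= -7455/11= -677.73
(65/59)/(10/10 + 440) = 65/26019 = 0.00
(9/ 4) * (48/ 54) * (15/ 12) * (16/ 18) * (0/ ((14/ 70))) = 0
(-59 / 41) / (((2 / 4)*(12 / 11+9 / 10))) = -12980 / 8979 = -1.45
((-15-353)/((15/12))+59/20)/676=-5829/13520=-0.43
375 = 375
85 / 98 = 0.87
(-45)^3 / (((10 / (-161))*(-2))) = -2934225 / 4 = -733556.25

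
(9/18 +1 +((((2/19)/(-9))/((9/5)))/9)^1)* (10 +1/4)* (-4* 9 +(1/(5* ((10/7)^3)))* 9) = -33472981421/61560000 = -543.75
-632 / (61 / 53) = -33496 / 61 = -549.11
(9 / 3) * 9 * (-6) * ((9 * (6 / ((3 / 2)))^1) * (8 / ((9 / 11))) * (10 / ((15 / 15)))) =-570240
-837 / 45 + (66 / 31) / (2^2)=-5601 / 310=-18.07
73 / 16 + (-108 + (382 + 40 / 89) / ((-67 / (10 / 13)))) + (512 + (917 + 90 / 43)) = 1323.26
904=904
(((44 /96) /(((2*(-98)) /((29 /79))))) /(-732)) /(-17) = -319 /4624389504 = -0.00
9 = 9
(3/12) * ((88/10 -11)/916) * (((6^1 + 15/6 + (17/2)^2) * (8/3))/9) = -3553/247320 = -0.01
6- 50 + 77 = 33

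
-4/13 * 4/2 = -8/13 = -0.62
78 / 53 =1.47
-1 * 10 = -10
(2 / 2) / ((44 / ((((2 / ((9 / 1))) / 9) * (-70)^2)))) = 2450 / 891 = 2.75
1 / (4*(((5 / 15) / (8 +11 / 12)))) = 107 / 16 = 6.69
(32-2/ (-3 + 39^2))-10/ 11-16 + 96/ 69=12509/ 759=16.48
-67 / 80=-0.84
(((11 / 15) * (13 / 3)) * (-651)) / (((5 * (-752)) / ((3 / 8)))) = 31031 / 150400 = 0.21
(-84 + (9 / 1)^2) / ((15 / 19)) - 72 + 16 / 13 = -4847 / 65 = -74.57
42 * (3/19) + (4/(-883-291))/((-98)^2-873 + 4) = 646058032/97421455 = 6.63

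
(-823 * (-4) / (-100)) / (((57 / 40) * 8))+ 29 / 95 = -736 / 285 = -2.58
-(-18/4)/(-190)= -0.02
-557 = -557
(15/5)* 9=27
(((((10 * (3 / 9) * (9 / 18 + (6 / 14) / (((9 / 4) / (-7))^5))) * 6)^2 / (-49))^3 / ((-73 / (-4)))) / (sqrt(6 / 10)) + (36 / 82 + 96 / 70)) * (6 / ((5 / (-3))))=-46764 / 7175 + 22080110086984865052738363837438445225000000000 * sqrt(15) / 166470621277652726241191349488571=513699642573494.03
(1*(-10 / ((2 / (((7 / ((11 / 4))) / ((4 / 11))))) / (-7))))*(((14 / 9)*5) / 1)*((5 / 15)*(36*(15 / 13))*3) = 1029000 / 13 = 79153.85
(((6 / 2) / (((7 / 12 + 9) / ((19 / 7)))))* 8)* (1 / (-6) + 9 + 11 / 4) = 63384 / 805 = 78.74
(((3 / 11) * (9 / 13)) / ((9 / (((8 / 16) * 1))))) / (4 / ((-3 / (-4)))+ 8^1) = 9 / 11440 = 0.00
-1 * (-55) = 55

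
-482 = -482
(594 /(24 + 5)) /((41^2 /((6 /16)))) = 891 /194996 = 0.00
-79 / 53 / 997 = -79 / 52841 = -0.00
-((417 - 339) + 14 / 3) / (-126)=124 / 189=0.66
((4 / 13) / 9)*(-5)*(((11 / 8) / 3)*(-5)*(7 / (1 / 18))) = 1925 / 39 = 49.36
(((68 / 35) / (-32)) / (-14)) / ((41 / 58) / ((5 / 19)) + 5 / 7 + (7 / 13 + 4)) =0.00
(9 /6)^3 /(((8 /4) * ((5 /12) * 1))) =81 /20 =4.05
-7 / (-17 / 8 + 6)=-56 / 31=-1.81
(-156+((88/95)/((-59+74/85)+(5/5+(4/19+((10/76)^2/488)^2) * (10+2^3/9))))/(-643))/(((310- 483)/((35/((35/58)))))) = 5508712101091688585736/105327956894132674567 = 52.30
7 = 7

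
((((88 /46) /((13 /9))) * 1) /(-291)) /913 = -12 /2407249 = -0.00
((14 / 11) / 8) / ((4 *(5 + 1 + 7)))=7 / 2288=0.00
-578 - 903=-1481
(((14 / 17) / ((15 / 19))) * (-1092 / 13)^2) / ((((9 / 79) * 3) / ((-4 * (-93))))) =2042897024 / 255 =8011360.88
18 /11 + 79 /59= 1931 /649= 2.98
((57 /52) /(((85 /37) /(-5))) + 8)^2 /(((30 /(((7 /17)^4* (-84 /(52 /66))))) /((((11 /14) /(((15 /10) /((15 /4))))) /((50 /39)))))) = -4.93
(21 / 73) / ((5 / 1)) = 21 / 365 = 0.06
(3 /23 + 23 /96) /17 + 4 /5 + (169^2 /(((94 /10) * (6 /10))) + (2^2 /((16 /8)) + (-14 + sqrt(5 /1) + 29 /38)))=sqrt(5) + 846973127537 /167598240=5055.83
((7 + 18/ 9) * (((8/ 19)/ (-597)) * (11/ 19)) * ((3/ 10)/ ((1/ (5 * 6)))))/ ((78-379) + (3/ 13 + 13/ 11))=339768/ 3077654599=0.00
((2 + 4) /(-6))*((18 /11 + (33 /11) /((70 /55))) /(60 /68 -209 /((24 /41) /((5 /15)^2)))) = 1129140 /10967341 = 0.10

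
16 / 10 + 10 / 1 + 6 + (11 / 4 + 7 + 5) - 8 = 24.35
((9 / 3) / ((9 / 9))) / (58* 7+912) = 3 / 1318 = 0.00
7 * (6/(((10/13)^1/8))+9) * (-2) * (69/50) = -172431/125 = -1379.45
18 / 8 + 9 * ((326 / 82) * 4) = 23841 / 164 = 145.37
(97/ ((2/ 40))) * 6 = 11640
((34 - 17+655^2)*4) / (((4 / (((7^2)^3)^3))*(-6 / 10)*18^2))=-3593918862524150513.67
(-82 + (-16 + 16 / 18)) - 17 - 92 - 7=-1918 / 9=-213.11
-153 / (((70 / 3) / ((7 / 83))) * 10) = -459 / 8300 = -0.06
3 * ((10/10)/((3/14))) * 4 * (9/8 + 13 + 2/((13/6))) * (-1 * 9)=-98595/13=-7584.23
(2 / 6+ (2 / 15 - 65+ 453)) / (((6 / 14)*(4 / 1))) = 40789 / 180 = 226.61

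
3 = 3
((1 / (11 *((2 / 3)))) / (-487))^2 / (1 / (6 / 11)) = 27 / 631343878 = 0.00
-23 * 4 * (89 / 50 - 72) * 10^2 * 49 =31655176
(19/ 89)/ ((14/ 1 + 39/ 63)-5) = 399/ 17978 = 0.02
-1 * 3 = -3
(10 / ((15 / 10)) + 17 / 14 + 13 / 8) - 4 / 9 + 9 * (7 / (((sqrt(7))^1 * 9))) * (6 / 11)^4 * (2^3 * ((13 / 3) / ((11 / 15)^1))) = 4567 / 504 + 673920 * sqrt(7) / 161051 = 20.13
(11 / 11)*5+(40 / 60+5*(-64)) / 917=12797 / 2751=4.65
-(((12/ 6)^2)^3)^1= -64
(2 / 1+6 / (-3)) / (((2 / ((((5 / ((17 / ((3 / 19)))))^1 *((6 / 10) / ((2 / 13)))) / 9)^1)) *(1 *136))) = 0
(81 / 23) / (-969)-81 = -81.00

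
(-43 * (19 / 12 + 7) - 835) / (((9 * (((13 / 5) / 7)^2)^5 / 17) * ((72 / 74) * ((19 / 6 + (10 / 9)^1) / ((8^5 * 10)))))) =-3582950560590.89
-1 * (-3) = 3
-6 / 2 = -3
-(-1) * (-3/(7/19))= -57/7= -8.14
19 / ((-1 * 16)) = -19 / 16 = -1.19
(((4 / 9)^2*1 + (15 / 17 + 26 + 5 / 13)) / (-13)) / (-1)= 491642 / 232713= 2.11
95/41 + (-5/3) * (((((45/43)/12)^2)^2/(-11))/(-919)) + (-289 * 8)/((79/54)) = -45222046510787790977/28657145728473856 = -1578.04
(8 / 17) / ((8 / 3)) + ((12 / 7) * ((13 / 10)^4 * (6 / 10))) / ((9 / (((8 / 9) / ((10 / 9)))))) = 813662 / 1859375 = 0.44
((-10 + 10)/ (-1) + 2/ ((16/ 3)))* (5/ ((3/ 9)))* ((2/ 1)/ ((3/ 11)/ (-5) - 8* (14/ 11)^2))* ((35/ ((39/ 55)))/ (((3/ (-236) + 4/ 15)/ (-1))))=15460396875/ 92011751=168.03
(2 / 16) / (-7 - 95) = -1 / 816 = -0.00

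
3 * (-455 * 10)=-13650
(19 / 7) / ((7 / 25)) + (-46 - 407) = -21722 / 49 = -443.31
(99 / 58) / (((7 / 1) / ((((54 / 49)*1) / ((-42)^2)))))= 297 / 1949612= 0.00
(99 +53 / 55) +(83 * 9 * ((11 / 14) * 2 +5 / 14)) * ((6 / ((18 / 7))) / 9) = 52081 / 110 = 473.46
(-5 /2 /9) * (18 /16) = -5 /16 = -0.31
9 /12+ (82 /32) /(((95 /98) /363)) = 729837 /760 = 960.31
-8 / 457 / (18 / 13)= -52 / 4113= -0.01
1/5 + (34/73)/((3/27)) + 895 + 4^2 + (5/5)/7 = 2339191/2555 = 915.53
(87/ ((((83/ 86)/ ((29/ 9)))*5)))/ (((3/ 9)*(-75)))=-72326/ 31125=-2.32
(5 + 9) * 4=56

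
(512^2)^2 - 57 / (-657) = 15049565405203 / 219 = 68719476736.09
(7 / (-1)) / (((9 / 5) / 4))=-140 / 9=-15.56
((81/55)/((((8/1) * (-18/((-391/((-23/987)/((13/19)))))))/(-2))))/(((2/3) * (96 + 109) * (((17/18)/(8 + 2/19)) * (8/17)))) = 371034027/11840800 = 31.34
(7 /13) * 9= 63 /13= 4.85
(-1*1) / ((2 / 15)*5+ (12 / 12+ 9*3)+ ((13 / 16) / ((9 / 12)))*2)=-6 / 185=-0.03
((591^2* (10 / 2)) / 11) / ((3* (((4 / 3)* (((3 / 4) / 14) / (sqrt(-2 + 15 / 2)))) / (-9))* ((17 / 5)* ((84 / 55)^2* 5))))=-160087125* sqrt(22) / 1904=-394367.21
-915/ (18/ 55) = -16775/ 6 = -2795.83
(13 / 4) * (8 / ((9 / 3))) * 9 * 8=624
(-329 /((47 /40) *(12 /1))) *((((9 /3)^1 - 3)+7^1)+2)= -210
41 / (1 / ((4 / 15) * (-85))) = -929.33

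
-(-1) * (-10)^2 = 100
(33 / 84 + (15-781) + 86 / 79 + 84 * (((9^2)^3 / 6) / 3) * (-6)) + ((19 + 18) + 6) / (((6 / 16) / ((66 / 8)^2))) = -32899757337 / 2212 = -14873308.02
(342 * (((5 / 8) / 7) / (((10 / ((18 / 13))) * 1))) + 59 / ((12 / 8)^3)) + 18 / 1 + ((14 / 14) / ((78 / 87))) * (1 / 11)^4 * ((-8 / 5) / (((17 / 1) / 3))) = 39.71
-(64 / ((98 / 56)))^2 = -65536 / 49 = -1337.47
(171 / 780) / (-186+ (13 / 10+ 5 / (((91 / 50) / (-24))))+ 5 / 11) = -4389 / 5008594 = -0.00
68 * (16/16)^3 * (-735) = -49980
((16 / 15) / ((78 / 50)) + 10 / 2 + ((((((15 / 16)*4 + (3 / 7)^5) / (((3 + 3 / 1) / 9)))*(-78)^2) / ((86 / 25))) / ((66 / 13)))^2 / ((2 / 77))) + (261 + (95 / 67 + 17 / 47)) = 524200131093561204761534339 / 3518744742655938432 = 148973616.85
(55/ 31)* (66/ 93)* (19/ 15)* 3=4598/ 961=4.78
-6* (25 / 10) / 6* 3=-15 / 2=-7.50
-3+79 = 76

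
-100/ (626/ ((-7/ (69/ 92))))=1400/ 939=1.49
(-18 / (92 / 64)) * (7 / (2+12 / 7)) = -7056 / 299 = -23.60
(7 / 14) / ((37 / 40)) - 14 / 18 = -0.24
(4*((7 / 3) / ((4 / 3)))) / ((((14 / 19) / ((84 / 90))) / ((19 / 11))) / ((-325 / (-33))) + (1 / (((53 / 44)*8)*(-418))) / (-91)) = 243754420 / 1616171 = 150.82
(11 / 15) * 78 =286 / 5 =57.20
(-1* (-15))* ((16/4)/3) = 20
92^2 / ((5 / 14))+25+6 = 118651 / 5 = 23730.20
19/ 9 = 2.11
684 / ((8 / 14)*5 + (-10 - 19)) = -26.16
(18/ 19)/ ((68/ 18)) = 81/ 323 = 0.25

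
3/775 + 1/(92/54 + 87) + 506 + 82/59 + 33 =11836098373/21902275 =540.40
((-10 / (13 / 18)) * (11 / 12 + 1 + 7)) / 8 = -15.43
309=309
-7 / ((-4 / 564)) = 987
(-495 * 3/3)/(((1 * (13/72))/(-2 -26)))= 997920/13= 76763.08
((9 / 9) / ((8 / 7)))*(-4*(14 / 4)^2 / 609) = -49 / 696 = -0.07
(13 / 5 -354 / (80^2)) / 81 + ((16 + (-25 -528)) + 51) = -125963057 / 259200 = -485.97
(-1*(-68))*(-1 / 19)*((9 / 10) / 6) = -51 / 95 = -0.54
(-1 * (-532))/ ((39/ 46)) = 627.49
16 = 16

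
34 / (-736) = -17 / 368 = -0.05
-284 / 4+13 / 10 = -697 / 10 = -69.70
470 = 470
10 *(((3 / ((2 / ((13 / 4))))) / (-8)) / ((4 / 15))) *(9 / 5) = -41.13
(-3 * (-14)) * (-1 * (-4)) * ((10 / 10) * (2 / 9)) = 112 / 3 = 37.33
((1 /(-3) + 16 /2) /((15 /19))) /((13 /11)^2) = 52877 /7605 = 6.95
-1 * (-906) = 906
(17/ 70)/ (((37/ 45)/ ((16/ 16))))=153/ 518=0.30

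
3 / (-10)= -3 / 10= -0.30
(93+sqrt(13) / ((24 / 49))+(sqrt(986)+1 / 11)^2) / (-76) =-32640 / 2299-49*sqrt(13) / 1824-sqrt(986) / 418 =-14.37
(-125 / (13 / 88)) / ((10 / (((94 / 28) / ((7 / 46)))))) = -1189100 / 637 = -1866.72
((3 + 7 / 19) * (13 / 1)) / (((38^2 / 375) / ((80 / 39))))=160000 / 6859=23.33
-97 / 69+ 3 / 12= -319 / 276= -1.16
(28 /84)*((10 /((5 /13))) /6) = 13 /9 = 1.44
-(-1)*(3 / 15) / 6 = 1 / 30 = 0.03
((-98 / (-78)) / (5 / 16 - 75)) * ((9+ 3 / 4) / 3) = -196 / 3585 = -0.05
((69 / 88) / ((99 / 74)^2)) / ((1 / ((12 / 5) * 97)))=101.99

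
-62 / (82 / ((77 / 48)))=-2387 / 1968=-1.21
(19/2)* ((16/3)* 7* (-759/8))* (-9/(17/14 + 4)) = 4239774/73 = 58079.10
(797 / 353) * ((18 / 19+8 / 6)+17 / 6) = 464651 / 40242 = 11.55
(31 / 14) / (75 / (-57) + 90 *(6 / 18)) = 589 / 7630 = 0.08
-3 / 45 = -1 / 15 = -0.07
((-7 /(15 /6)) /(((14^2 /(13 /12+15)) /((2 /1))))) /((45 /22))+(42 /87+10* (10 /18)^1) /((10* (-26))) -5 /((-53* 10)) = -22511779 /94410225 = -0.24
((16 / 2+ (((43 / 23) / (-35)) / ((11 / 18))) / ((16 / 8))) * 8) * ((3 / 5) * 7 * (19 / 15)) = 10708856 / 31625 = 338.62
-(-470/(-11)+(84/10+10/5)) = -2922/55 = -53.13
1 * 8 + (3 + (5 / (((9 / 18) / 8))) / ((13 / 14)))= 1263 / 13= 97.15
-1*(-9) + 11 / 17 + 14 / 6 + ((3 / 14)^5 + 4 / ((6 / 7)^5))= 20.63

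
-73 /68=-1.07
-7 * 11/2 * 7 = -539/2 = -269.50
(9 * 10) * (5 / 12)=75 / 2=37.50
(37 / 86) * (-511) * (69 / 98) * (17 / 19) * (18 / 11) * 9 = -256630113 / 125818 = -2039.69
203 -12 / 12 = 202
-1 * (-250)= 250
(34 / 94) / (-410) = -17 / 19270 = -0.00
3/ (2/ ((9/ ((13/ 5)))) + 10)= 135/ 476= 0.28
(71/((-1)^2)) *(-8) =-568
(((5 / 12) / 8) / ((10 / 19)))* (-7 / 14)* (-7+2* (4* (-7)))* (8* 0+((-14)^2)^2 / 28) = 136857 / 32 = 4276.78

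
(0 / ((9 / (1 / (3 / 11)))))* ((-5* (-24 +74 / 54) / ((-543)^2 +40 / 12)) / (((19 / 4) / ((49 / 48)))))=0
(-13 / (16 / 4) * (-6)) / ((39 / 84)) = 42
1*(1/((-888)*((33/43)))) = -43/29304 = -0.00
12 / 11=1.09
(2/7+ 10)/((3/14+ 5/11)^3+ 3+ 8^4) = 37566144/14971722863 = 0.00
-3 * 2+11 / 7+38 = 235 / 7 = 33.57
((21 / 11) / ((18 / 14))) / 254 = 49 / 8382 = 0.01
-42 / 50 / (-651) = 1 / 775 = 0.00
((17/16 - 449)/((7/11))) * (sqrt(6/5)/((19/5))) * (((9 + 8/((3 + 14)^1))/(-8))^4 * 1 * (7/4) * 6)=-158911324877151 * sqrt(30)/207998025728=-4184.62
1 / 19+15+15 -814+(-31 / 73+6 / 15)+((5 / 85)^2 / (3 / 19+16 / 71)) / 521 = -423226771243043 / 539849339755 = -783.97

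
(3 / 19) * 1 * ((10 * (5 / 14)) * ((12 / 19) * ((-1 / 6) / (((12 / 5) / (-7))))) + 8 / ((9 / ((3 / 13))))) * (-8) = -1.64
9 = 9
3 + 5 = 8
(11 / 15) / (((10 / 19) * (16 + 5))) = 209 / 3150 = 0.07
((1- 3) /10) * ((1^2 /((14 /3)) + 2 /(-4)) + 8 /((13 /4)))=-198 /455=-0.44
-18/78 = -3/13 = -0.23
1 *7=7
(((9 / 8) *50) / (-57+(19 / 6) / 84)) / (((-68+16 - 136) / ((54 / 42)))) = 18225 / 2698646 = 0.01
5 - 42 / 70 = 4.40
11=11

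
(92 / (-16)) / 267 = -23 / 1068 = -0.02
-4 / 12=-0.33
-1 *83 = -83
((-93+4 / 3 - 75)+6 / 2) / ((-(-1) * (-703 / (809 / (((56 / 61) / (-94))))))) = -1138826873 / 59052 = -19285.15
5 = 5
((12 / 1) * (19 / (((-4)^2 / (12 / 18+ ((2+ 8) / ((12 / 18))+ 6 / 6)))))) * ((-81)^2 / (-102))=-1038825 / 68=-15276.84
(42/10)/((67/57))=1197/335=3.57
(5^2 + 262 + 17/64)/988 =18385/63232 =0.29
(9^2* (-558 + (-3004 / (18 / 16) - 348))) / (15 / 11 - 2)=455202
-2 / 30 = -1 / 15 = -0.07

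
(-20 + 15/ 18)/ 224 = -115/ 1344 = -0.09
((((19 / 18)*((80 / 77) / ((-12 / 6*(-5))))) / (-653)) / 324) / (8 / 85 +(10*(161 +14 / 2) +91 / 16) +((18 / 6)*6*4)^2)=-25840 / 342462698686647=-0.00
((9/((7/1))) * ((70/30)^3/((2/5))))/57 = 245/342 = 0.72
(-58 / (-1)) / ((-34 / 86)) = -2494 / 17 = -146.71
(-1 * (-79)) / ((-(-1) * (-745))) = -79 / 745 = -0.11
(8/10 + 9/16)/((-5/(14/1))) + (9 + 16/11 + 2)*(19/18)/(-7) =-789059/138600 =-5.69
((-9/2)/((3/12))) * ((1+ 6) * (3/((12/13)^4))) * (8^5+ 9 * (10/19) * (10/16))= -497936786711/29184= -17061978.71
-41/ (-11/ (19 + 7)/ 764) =814424/ 11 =74038.55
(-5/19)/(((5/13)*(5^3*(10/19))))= -13/1250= -0.01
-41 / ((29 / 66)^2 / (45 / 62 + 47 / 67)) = -529447842 / 1746757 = -303.10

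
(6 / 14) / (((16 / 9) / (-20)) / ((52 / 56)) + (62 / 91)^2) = 159705 / 137308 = 1.16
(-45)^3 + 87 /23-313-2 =-2103033 /23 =-91436.22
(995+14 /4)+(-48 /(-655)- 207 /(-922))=998.80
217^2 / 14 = 6727 / 2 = 3363.50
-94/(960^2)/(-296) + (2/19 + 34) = 88385127293/2591539200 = 34.11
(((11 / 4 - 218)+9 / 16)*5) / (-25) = 687 / 16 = 42.94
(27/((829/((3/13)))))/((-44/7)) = -567/474188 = -0.00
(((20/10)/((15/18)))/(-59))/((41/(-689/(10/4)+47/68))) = 280407/1028075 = 0.27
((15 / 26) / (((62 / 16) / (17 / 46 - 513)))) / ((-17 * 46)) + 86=312033109 / 3624179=86.10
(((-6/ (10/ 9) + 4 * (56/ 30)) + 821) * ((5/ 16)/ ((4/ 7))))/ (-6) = -43211/ 576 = -75.02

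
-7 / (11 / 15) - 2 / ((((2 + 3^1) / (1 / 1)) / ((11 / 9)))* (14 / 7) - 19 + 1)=-5549 / 594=-9.34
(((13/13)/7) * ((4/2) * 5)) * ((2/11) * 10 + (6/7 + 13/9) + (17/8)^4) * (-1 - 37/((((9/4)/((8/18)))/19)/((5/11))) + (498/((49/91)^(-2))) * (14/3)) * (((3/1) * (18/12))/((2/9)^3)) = 287436970436046345/32833568768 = 8754362.72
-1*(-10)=10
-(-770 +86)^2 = -467856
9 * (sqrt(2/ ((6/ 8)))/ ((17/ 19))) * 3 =342 * sqrt(6)/ 17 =49.28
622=622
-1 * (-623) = 623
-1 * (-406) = 406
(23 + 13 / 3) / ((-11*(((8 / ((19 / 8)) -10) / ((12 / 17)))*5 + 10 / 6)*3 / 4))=12464 / 170445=0.07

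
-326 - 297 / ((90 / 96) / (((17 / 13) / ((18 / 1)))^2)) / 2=-2485588 / 7605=-326.84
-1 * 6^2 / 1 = -36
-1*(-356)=356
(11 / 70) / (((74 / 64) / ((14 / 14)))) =176 / 1295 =0.14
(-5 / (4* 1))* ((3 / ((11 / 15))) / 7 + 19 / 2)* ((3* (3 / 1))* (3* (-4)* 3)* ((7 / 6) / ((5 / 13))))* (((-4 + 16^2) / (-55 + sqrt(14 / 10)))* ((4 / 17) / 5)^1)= -343414890 / 128503 - 68682978* sqrt(35) / 7067665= -2729.92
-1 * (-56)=56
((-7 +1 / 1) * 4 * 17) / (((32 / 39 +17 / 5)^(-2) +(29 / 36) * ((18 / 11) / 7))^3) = -463043014588787329142136768 / 16578236441295230990471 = -27930.78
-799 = -799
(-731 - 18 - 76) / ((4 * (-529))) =0.39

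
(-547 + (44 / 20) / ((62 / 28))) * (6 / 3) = -169262 / 155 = -1092.01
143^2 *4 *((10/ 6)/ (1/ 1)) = 408980/ 3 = 136326.67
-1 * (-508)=508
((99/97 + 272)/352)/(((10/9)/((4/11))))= 238347/938960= 0.25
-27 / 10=-2.70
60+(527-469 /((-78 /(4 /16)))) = 183613 /312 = 588.50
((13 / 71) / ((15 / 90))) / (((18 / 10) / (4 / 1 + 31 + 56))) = 11830 / 213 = 55.54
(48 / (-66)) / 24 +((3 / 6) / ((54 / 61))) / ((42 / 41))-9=-423065 / 49896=-8.48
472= 472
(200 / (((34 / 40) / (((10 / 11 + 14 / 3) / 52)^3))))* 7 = 2725408000 / 1342211013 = 2.03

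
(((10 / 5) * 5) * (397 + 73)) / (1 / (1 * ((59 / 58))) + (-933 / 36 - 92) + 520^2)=3327600 / 191360411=0.02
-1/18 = -0.06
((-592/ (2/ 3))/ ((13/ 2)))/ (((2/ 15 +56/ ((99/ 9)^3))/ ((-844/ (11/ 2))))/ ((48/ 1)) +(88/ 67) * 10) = -8749396085760/ 841173438079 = -10.40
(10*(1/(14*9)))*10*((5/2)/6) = 125/378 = 0.33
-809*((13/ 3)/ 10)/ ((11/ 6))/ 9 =-10517/ 495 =-21.25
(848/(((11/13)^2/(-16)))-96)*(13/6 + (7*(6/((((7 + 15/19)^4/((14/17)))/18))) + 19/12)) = -287766543215337/3855149177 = -74644.72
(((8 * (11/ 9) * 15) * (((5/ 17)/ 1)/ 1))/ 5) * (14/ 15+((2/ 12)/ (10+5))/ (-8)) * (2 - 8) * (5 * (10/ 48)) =-184525/ 3672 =-50.25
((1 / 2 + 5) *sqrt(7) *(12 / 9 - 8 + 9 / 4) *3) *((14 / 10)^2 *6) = -85701 *sqrt(7) / 100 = -2267.44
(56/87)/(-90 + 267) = 56/15399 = 0.00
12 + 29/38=485/38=12.76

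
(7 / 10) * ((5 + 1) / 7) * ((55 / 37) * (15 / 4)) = 495 / 148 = 3.34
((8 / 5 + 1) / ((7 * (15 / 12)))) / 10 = 26 / 875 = 0.03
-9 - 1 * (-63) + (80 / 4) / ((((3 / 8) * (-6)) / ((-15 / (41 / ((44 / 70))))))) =48254 / 861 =56.04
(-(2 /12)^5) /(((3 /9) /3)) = -1 /864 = -0.00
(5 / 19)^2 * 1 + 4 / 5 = 1569 / 1805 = 0.87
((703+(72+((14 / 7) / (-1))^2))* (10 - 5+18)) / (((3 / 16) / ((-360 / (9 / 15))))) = -57334400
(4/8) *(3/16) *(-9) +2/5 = -71/160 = -0.44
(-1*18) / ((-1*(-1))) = -18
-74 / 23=-3.22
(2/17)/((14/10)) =10/119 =0.08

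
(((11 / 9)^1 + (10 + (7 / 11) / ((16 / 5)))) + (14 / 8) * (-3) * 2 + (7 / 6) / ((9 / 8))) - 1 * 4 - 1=-14455 / 4752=-3.04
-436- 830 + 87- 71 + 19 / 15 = -18731 / 15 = -1248.73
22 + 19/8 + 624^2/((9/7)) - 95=2422219/8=302777.38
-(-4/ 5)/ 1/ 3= 0.27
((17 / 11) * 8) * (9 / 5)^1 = 1224 / 55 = 22.25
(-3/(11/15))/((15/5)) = -15/11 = -1.36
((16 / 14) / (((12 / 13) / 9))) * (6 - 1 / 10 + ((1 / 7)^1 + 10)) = 43797 / 245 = 178.76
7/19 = 0.37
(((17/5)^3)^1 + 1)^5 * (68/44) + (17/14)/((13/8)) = 456444991848941822036/2777099609375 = 164360324.10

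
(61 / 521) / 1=61 / 521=0.12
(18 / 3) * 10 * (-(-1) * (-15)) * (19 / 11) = -17100 / 11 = -1554.55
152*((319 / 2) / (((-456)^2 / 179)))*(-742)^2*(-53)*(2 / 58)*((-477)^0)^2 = -14363801837 / 684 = -20999710.29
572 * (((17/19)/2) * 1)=4862/19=255.89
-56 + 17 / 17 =-55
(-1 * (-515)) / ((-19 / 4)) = -2060 / 19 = -108.42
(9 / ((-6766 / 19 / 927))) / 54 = -5871 / 13532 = -0.43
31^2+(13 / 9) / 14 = 121099 / 126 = 961.10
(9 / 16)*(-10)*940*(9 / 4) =-95175 / 8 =-11896.88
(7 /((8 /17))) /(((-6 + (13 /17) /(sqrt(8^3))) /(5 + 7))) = -158473728 /5326679 -631176 * sqrt(2) /5326679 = -29.92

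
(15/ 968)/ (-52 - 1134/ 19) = -285/ 2054096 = -0.00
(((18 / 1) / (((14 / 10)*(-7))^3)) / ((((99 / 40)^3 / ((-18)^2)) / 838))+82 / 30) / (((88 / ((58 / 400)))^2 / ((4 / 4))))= -671168271970061 / 727583581401600000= -0.00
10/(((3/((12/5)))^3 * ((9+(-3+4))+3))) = 128/325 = 0.39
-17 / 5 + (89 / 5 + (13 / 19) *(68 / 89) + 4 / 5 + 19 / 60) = 16.04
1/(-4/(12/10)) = -3/10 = -0.30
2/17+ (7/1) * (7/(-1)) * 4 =-3330/17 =-195.88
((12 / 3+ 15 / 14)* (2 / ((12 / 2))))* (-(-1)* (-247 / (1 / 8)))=-70148 / 21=-3340.38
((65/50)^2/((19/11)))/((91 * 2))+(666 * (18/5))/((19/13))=43636463/26600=1640.47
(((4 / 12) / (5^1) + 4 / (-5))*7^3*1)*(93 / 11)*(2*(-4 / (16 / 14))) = 74431 / 5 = 14886.20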